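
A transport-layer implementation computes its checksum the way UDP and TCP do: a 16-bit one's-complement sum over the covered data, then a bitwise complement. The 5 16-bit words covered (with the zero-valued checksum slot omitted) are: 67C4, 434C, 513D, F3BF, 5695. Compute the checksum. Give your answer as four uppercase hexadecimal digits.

One's-complement addition (fold any carry out of bit 15 back into bit 0):
  0x67C4 + 0x434C = 0x0AB10
  0xAB10 + 0x513D = 0x0FC4D
  0xFC4D + 0xF3BF = 0x1F00C → wrap carry → 0xF00D
  0xF00D + 0x5695 = 0x146A2 → wrap carry → 0x46A3
One's-complement sum = 0x46A3.
Checksum = ~0x46A3 & 0xFFFF = 0xB95C.

B95C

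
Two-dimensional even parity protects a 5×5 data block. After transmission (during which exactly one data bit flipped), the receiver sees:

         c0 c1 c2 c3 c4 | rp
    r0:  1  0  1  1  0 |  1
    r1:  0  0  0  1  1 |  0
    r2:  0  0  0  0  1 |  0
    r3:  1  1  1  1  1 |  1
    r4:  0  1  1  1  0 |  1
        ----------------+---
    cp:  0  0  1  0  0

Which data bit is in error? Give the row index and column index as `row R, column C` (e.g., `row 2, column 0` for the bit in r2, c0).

row 2, column 4

Recompute each row's even parity and compare to rp:
  r0: data parity 1, sent rp 1 → ok
  r1: data parity 0, sent rp 0 → ok
  r2: data parity 1, sent rp 0 → mismatch
  r3: data parity 1, sent rp 1 → ok
  r4: data parity 1, sent rp 1 → ok
Recompute each column's even parity and compare to cp:
  c0: data parity 0, sent cp 0 → ok
  c1: data parity 0, sent cp 0 → ok
  c2: data parity 1, sent cp 1 → ok
  c3: data parity 0, sent cp 0 → ok
  c4: data parity 1, sent cp 0 → mismatch
Exactly one row (r2) and one column (c4) fail → the flipped bit is at their intersection.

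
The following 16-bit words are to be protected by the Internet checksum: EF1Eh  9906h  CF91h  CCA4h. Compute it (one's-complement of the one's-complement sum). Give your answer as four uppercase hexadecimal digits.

One's-complement addition (fold any carry out of bit 15 back into bit 0):
  0xEF1E + 0x9906 = 0x18824 → wrap carry → 0x8825
  0x8825 + 0xCF91 = 0x157B6 → wrap carry → 0x57B7
  0x57B7 + 0xCCA4 = 0x1245B → wrap carry → 0x245C
One's-complement sum = 0x245C.
Checksum = ~0x245C & 0xFFFF = 0xDBA3.

DBA3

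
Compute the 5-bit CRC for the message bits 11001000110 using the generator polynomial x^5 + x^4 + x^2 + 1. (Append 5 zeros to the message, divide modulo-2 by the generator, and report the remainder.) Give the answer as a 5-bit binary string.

Append 5 zeros: 1100100011000000. Divide by 110101 (XOR where the leading bit is 1):
  pos 0: 110010 XOR 110101 = 000111
  pos 3: 111001 XOR 110101 = 001100
  pos 5: 110010 XOR 110101 = 000111
  pos 8: 111000 XOR 110101 = 001101
  pos 10: 110100 XOR 110101 = 000001
Remainder (last 5 bits) = 00001. This is the CRC / FCS.

00001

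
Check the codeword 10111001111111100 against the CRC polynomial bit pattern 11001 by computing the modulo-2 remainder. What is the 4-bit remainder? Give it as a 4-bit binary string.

0110

Modulo-2 division of 10111001111111100 by 11001:
  pos 0: 10111 XOR 11001 = 01110
  pos 1: 11100 XOR 11001 = 00101
  pos 3: 10101 XOR 11001 = 01100
  pos 4: 11001 XOR 11001 = 00000
  pos 9: 11111 XOR 11001 = 00110
  pos 11: 11010 XOR 11001 = 00011
Remainder = 0110 (nonzero — an error is detected).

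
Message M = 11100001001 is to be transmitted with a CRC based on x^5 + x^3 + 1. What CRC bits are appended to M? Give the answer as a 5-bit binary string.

Append 5 zeros: 1110000100100000. Divide by 101001 (XOR where the leading bit is 1):
  pos 0: 111000 XOR 101001 = 010001
  pos 1: 100010 XOR 101001 = 001011
  pos 3: 101110 XOR 101001 = 000111
  pos 6: 111010 XOR 101001 = 010011
  pos 7: 100110 XOR 101001 = 001111
  pos 9: 111100 XOR 101001 = 010101
  pos 10: 101010 XOR 101001 = 000011
Remainder (last 5 bits) = 00011. This is the CRC / FCS.

00011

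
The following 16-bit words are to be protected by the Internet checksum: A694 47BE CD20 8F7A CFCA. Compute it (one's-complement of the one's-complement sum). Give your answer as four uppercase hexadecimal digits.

One's-complement addition (fold any carry out of bit 15 back into bit 0):
  0xA694 + 0x47BE = 0x0EE52
  0xEE52 + 0xCD20 = 0x1BB72 → wrap carry → 0xBB73
  0xBB73 + 0x8F7A = 0x14AED → wrap carry → 0x4AEE
  0x4AEE + 0xCFCA = 0x11AB8 → wrap carry → 0x1AB9
One's-complement sum = 0x1AB9.
Checksum = ~0x1AB9 & 0xFFFF = 0xE546.

E546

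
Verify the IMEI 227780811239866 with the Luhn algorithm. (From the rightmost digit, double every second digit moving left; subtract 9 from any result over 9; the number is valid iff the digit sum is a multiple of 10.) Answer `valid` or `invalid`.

From the right, keep odd positions and double even positions (subtract 9 from any doubled value over 9):
  doubled (positions 2,4,...): 3 9 4 2 0 5 4 → sum 27
  kept (positions 1,3,...): 6 8 3 1 8 8 7 2 → sum 43
Total = 70.
70 mod 10 = 0, so the number is valid.

valid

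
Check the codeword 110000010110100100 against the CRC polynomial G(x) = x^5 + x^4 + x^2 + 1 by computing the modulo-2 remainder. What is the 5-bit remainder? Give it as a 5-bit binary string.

01101

Modulo-2 division of 110000010110100100 by 110101:
  pos 0: 110000 XOR 110101 = 000101
  pos 3: 101010 XOR 110101 = 011111
  pos 4: 111111 XOR 110101 = 001010
  pos 6: 101010 XOR 110101 = 011111
  pos 7: 111111 XOR 110101 = 001010
  pos 9: 101000 XOR 110101 = 011101
  pos 10: 111011 XOR 110101 = 001110
  pos 12: 111000 XOR 110101 = 001101
Remainder = 01101 (nonzero — an error is detected).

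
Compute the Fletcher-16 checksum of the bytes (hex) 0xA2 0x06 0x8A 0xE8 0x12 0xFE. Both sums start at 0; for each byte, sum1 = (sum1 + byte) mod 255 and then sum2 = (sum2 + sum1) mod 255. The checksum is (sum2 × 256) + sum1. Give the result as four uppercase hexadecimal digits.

Running sums (mod 255):
  after byte 0 (0xA2): sum1=162, sum2=162
  after byte 1 (0x06): sum1=168, sum2=75
  after byte 2 (0x8A): sum1=51, sum2=126
  after byte 3 (0xE8): sum1=28, sum2=154
  after byte 4 (0x12): sum1=46, sum2=200
  after byte 5 (0xFE): sum1=45, sum2=245
Checksum = sum2·256 + sum1 = 245·256 + 45 = 62765 = 0xF52D.

F52D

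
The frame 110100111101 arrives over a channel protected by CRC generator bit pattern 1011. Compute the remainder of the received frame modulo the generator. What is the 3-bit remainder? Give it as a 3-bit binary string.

Modulo-2 division of 110100111101 by 1011:
  pos 0: 1101 XOR 1011 = 0110
  pos 1: 1100 XOR 1011 = 0111
  pos 2: 1110 XOR 1011 = 0101
  pos 3: 1011 XOR 1011 = 0000
  pos 7: 1110 XOR 1011 = 0101
  pos 8: 1011 XOR 1011 = 0000
Remainder = 000 (zero — the frame passes the CRC check).

000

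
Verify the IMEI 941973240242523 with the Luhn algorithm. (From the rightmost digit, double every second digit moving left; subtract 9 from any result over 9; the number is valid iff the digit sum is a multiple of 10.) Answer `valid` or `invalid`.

From the right, keep odd positions and double even positions (subtract 9 from any doubled value over 9):
  doubled (positions 2,4,...): 4 4 4 8 6 9 8 → sum 43
  kept (positions 1,3,...): 3 5 4 0 2 7 1 9 → sum 31
Total = 74.
74 mod 10 = 4, so the number is invalid.

invalid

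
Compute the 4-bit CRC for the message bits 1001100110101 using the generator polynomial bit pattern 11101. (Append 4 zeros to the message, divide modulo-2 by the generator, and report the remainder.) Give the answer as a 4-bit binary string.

Append 4 zeros: 10011001101010000. Divide by 11101 (XOR where the leading bit is 1):
  pos 0: 10011 XOR 11101 = 01110
  pos 1: 11100 XOR 11101 = 00001
  pos 5: 10110 XOR 11101 = 01011
  pos 6: 10111 XOR 11101 = 01010
  pos 7: 10100 XOR 11101 = 01001
  pos 8: 10011 XOR 11101 = 01110
  pos 9: 11100 XOR 11101 = 00001
Remainder (last 4 bits) = 1000. This is the CRC / FCS.

1000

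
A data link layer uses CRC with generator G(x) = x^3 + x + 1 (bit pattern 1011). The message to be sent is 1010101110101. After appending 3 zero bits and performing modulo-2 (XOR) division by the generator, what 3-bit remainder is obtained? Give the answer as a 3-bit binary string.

010

Append 3 zeros: 1010101110101000. Divide by 1011 (XOR where the leading bit is 1):
  pos 0: 1010 XOR 1011 = 0001
  pos 3: 1101 XOR 1011 = 0110
  pos 4: 1101 XOR 1011 = 0110
  pos 5: 1101 XOR 1011 = 0110
  pos 6: 1100 XOR 1011 = 0111
  pos 7: 1111 XOR 1011 = 0100
  pos 8: 1000 XOR 1011 = 0011
  pos 10: 1110 XOR 1011 = 0101
  pos 11: 1010 XOR 1011 = 0001
Remainder (last 3 bits) = 010. This is the CRC / FCS.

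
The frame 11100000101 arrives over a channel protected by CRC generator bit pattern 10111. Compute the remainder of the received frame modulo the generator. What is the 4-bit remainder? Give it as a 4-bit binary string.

Modulo-2 division of 11100000101 by 10111:
  pos 0: 11100 XOR 10111 = 01011
  pos 1: 10110 XOR 10111 = 00001
  pos 5: 10010 XOR 10111 = 00101
Remainder = 1011 (nonzero — an error is detected).

1011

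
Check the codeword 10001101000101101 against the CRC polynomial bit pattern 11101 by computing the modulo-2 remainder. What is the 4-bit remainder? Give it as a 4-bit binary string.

0000

Modulo-2 division of 10001101000101101 by 11101:
  pos 0: 10001 XOR 11101 = 01100
  pos 1: 11001 XOR 11101 = 00100
  pos 3: 10001 XOR 11101 = 01100
  pos 4: 11000 XOR 11101 = 00101
  pos 6: 10100 XOR 11101 = 01001
  pos 7: 10011 XOR 11101 = 01110
  pos 8: 11100 XOR 11101 = 00001
  pos 12: 11101 XOR 11101 = 00000
Remainder = 0000 (zero — the frame passes the CRC check).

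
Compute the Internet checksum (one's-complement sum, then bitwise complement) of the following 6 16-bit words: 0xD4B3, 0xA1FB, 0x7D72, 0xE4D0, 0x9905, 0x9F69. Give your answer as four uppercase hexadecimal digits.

EE9D

One's-complement addition (fold any carry out of bit 15 back into bit 0):
  0xD4B3 + 0xA1FB = 0x176AE → wrap carry → 0x76AF
  0x76AF + 0x7D72 = 0x0F421
  0xF421 + 0xE4D0 = 0x1D8F1 → wrap carry → 0xD8F2
  0xD8F2 + 0x9905 = 0x171F7 → wrap carry → 0x71F8
  0x71F8 + 0x9F69 = 0x11161 → wrap carry → 0x1162
One's-complement sum = 0x1162.
Checksum = ~0x1162 & 0xFFFF = 0xEE9D.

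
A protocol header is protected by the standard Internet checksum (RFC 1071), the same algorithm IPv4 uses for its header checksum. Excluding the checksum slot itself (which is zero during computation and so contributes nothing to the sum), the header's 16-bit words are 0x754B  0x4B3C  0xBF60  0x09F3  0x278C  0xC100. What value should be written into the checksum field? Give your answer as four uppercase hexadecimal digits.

8D97

One's-complement addition (fold any carry out of bit 15 back into bit 0):
  0x754B + 0x4B3C = 0x0C087
  0xC087 + 0xBF60 = 0x17FE7 → wrap carry → 0x7FE8
  0x7FE8 + 0x09F3 = 0x089DB
  0x89DB + 0x278C = 0x0B167
  0xB167 + 0xC100 = 0x17267 → wrap carry → 0x7268
One's-complement sum = 0x7268.
Checksum = ~0x7268 & 0xFFFF = 0x8D97.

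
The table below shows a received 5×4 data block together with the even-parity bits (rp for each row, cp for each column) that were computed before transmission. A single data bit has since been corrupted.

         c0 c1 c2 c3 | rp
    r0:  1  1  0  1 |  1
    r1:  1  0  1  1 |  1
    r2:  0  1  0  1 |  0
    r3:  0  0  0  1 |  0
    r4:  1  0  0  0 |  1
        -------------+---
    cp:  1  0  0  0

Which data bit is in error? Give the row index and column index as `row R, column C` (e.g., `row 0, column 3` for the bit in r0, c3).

row 3, column 2

Recompute each row's even parity and compare to rp:
  r0: data parity 1, sent rp 1 → ok
  r1: data parity 1, sent rp 1 → ok
  r2: data parity 0, sent rp 0 → ok
  r3: data parity 1, sent rp 0 → mismatch
  r4: data parity 1, sent rp 1 → ok
Recompute each column's even parity and compare to cp:
  c0: data parity 1, sent cp 1 → ok
  c1: data parity 0, sent cp 0 → ok
  c2: data parity 1, sent cp 0 → mismatch
  c3: data parity 0, sent cp 0 → ok
Exactly one row (r3) and one column (c2) fail → the flipped bit is at their intersection.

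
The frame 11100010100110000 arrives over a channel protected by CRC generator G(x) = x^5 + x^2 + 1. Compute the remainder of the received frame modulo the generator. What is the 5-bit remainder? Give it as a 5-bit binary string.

Modulo-2 division of 11100010100110000 by 100101:
  pos 0: 111000 XOR 100101 = 011101
  pos 1: 111011 XOR 100101 = 011110
  pos 2: 111100 XOR 100101 = 011001
  pos 3: 110011 XOR 100101 = 010110
  pos 4: 101100 XOR 100101 = 001001
  pos 6: 100101 XOR 100101 = 000000
Remainder = 10000 (nonzero — an error is detected).

10000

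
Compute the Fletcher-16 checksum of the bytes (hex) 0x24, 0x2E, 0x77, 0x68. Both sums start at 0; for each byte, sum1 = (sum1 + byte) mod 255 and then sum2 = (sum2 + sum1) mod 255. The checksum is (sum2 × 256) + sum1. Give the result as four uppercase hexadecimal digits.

7232

Running sums (mod 255):
  after byte 0 (0x24): sum1=36, sum2=36
  after byte 1 (0x2E): sum1=82, sum2=118
  after byte 2 (0x77): sum1=201, sum2=64
  after byte 3 (0x68): sum1=50, sum2=114
Checksum = sum2·256 + sum1 = 114·256 + 50 = 29234 = 0x7232.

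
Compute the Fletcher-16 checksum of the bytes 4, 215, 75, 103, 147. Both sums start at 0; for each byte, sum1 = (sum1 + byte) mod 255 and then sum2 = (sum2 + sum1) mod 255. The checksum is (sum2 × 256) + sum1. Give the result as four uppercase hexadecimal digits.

B722

Running sums (mod 255):
  after byte 0 (4): sum1=4, sum2=4
  after byte 1 (215): sum1=219, sum2=223
  after byte 2 (75): sum1=39, sum2=7
  after byte 3 (103): sum1=142, sum2=149
  after byte 4 (147): sum1=34, sum2=183
Checksum = sum2·256 + sum1 = 183·256 + 34 = 46882 = 0xB722.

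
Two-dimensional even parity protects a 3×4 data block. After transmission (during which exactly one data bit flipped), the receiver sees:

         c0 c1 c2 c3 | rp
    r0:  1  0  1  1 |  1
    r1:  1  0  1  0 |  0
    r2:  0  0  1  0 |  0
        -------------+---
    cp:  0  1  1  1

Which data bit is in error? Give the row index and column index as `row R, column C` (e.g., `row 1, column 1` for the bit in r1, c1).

row 2, column 1

Recompute each row's even parity and compare to rp:
  r0: data parity 1, sent rp 1 → ok
  r1: data parity 0, sent rp 0 → ok
  r2: data parity 1, sent rp 0 → mismatch
Recompute each column's even parity and compare to cp:
  c0: data parity 0, sent cp 0 → ok
  c1: data parity 0, sent cp 1 → mismatch
  c2: data parity 1, sent cp 1 → ok
  c3: data parity 1, sent cp 1 → ok
Exactly one row (r2) and one column (c1) fail → the flipped bit is at their intersection.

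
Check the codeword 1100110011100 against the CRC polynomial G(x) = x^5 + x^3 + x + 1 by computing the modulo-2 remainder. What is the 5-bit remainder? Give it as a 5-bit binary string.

Modulo-2 division of 1100110011100 by 101011:
  pos 0: 110011 XOR 101011 = 011000
  pos 1: 110000 XOR 101011 = 011011
  pos 2: 110110 XOR 101011 = 011101
  pos 3: 111011 XOR 101011 = 010000
  pos 4: 100001 XOR 101011 = 001010
  pos 6: 101010 XOR 101011 = 000001
Remainder = 00010 (nonzero — an error is detected).

00010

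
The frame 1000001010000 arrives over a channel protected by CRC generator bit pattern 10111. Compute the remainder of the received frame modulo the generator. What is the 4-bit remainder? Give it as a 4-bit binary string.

0010

Modulo-2 division of 1000001010000 by 10111:
  pos 0: 10000 XOR 10111 = 00111
  pos 2: 11101 XOR 10111 = 01010
  pos 3: 10100 XOR 10111 = 00011
  pos 6: 11100 XOR 10111 = 01011
  pos 7: 10110 XOR 10111 = 00001
Remainder = 0010 (nonzero — an error is detected).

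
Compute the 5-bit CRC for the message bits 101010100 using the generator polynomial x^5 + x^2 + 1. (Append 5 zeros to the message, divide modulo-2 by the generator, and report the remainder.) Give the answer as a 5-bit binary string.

Append 5 zeros: 10101010000000. Divide by 100101 (XOR where the leading bit is 1):
  pos 0: 101010 XOR 100101 = 001111
  pos 2: 111110 XOR 100101 = 011011
  pos 3: 110110 XOR 100101 = 010011
  pos 4: 100110 XOR 100101 = 000011
  pos 8: 110000 XOR 100101 = 010101
Remainder (last 5 bits) = 10101. This is the CRC / FCS.

10101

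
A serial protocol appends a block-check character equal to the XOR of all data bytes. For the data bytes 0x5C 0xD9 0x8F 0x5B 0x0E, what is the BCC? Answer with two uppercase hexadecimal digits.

5F

XOR the bytes together:
  start with 0x5C
  0x5C ⊕ 0xD9 = 0x85
  0x85 ⊕ 0x8F = 0x0A
  0x0A ⊕ 0x5B = 0x51
  0x51 ⊕ 0x0E = 0x5F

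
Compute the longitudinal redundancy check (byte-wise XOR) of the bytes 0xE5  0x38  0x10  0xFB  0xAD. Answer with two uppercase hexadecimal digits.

9B

XOR the bytes together:
  start with 0xE5
  0xE5 ⊕ 0x38 = 0xDD
  0xDD ⊕ 0x10 = 0xCD
  0xCD ⊕ 0xFB = 0x36
  0x36 ⊕ 0xAD = 0x9B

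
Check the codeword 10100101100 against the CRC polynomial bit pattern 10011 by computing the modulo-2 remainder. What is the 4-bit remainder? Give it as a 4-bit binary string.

1000

Modulo-2 division of 10100101100 by 10011:
  pos 0: 10100 XOR 10011 = 00111
  pos 2: 11110 XOR 10011 = 01101
  pos 3: 11011 XOR 10011 = 01000
  pos 4: 10001 XOR 10011 = 00010
Remainder = 1000 (nonzero — an error is detected).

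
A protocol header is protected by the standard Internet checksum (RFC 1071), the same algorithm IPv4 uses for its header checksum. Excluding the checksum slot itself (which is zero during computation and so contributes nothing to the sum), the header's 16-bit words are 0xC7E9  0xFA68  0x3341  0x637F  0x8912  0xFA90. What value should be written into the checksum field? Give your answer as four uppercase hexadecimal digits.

2349

One's-complement addition (fold any carry out of bit 15 back into bit 0):
  0xC7E9 + 0xFA68 = 0x1C251 → wrap carry → 0xC252
  0xC252 + 0x3341 = 0x0F593
  0xF593 + 0x637F = 0x15912 → wrap carry → 0x5913
  0x5913 + 0x8912 = 0x0E225
  0xE225 + 0xFA90 = 0x1DCB5 → wrap carry → 0xDCB6
One's-complement sum = 0xDCB6.
Checksum = ~0xDCB6 & 0xFFFF = 0x2349.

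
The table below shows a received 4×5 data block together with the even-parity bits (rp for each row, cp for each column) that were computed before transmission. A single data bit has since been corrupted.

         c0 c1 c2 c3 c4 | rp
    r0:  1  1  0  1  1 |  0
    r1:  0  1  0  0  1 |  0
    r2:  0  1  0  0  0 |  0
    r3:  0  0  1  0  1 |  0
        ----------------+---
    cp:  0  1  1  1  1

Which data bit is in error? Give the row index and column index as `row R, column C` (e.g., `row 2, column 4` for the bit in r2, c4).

Recompute each row's even parity and compare to rp:
  r0: data parity 0, sent rp 0 → ok
  r1: data parity 0, sent rp 0 → ok
  r2: data parity 1, sent rp 0 → mismatch
  r3: data parity 0, sent rp 0 → ok
Recompute each column's even parity and compare to cp:
  c0: data parity 1, sent cp 0 → mismatch
  c1: data parity 1, sent cp 1 → ok
  c2: data parity 1, sent cp 1 → ok
  c3: data parity 1, sent cp 1 → ok
  c4: data parity 1, sent cp 1 → ok
Exactly one row (r2) and one column (c0) fail → the flipped bit is at their intersection.

row 2, column 0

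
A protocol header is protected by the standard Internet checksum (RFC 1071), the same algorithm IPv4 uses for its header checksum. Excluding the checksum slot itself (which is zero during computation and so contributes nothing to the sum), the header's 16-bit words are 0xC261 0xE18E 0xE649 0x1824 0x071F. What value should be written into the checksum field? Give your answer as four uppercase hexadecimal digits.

5682

One's-complement addition (fold any carry out of bit 15 back into bit 0):
  0xC261 + 0xE18E = 0x1A3EF → wrap carry → 0xA3F0
  0xA3F0 + 0xE649 = 0x18A39 → wrap carry → 0x8A3A
  0x8A3A + 0x1824 = 0x0A25E
  0xA25E + 0x071F = 0x0A97D
One's-complement sum = 0xA97D.
Checksum = ~0xA97D & 0xFFFF = 0x5682.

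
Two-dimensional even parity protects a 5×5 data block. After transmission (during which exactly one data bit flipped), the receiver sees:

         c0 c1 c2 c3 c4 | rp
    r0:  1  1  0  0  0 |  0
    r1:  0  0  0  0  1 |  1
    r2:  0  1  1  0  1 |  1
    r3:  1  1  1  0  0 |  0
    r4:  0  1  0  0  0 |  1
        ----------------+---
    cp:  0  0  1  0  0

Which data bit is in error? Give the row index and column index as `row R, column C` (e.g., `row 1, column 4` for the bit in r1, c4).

row 3, column 2

Recompute each row's even parity and compare to rp:
  r0: data parity 0, sent rp 0 → ok
  r1: data parity 1, sent rp 1 → ok
  r2: data parity 1, sent rp 1 → ok
  r3: data parity 1, sent rp 0 → mismatch
  r4: data parity 1, sent rp 1 → ok
Recompute each column's even parity and compare to cp:
  c0: data parity 0, sent cp 0 → ok
  c1: data parity 0, sent cp 0 → ok
  c2: data parity 0, sent cp 1 → mismatch
  c3: data parity 0, sent cp 0 → ok
  c4: data parity 0, sent cp 0 → ok
Exactly one row (r3) and one column (c2) fail → the flipped bit is at their intersection.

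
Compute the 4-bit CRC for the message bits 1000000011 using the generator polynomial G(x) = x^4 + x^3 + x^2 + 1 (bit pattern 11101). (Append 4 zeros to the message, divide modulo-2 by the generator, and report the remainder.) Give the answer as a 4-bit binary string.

0100

Append 4 zeros: 10000000110000. Divide by 11101 (XOR where the leading bit is 1):
  pos 0: 10000 XOR 11101 = 01101
  pos 1: 11010 XOR 11101 = 00111
  pos 3: 11100 XOR 11101 = 00001
  pos 7: 11100 XOR 11101 = 00001
Remainder (last 4 bits) = 0100. This is the CRC / FCS.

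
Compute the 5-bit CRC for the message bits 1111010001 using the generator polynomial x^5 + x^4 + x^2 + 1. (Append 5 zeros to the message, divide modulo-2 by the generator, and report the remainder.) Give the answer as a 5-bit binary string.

01001

Append 5 zeros: 111101000100000. Divide by 110101 (XOR where the leading bit is 1):
  pos 0: 111101 XOR 110101 = 001000
  pos 2: 100000 XOR 110101 = 010101
  pos 3: 101010 XOR 110101 = 011111
  pos 4: 111111 XOR 110101 = 001010
  pos 6: 101000 XOR 110101 = 011101
  pos 7: 111010 XOR 110101 = 001111
  pos 9: 111100 XOR 110101 = 001001
Remainder (last 5 bits) = 01001. This is the CRC / FCS.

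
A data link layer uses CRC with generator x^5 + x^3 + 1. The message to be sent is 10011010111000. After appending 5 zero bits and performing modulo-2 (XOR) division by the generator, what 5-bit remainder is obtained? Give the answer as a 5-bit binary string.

10110

Append 5 zeros: 1001101011100000000. Divide by 101001 (XOR where the leading bit is 1):
  pos 0: 100110 XOR 101001 = 001111
  pos 2: 111110 XOR 101001 = 010111
  pos 3: 101111 XOR 101001 = 000110
  pos 6: 110110 XOR 101001 = 011111
  pos 7: 111110 XOR 101001 = 010111
  pos 8: 101110 XOR 101001 = 000111
  pos 11: 111000 XOR 101001 = 010001
  pos 12: 100010 XOR 101001 = 001011
Remainder (last 5 bits) = 10110. This is the CRC / FCS.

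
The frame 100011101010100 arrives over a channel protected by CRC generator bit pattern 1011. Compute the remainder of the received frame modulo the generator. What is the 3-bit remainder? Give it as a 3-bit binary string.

011

Modulo-2 division of 100011101010100 by 1011:
  pos 0: 1000 XOR 1011 = 0011
  pos 2: 1111 XOR 1011 = 0100
  pos 3: 1001 XOR 1011 = 0010
  pos 5: 1001 XOR 1011 = 0010
  pos 7: 1001 XOR 1011 = 0010
  pos 9: 1001 XOR 1011 = 0010
  pos 11: 1000 XOR 1011 = 0011
Remainder = 011 (nonzero — an error is detected).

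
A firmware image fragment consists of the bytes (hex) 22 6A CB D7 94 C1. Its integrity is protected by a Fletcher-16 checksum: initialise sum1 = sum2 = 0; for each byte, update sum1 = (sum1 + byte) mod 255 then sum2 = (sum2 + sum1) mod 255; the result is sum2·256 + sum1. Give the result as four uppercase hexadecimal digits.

Running sums (mod 255):
  after byte 0 (22): sum1=34, sum2=34
  after byte 1 (6A): sum1=140, sum2=174
  after byte 2 (CB): sum1=88, sum2=7
  after byte 3 (D7): sum1=48, sum2=55
  after byte 4 (94): sum1=196, sum2=251
  after byte 5 (C1): sum1=134, sum2=130
Checksum = sum2·256 + sum1 = 130·256 + 134 = 33414 = 0x8286.

8286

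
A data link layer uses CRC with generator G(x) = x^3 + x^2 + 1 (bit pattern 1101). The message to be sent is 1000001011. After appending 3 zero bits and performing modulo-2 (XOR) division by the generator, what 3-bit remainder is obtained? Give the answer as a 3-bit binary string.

Append 3 zeros: 1000001011000. Divide by 1101 (XOR where the leading bit is 1):
  pos 0: 1000 XOR 1101 = 0101
  pos 1: 1010 XOR 1101 = 0111
  pos 2: 1110 XOR 1101 = 0011
  pos 4: 1110 XOR 1101 = 0011
  pos 6: 1111 XOR 1101 = 0010
  pos 8: 1000 XOR 1101 = 0101
  pos 9: 1010 XOR 1101 = 0111
Remainder (last 3 bits) = 111. This is the CRC / FCS.

111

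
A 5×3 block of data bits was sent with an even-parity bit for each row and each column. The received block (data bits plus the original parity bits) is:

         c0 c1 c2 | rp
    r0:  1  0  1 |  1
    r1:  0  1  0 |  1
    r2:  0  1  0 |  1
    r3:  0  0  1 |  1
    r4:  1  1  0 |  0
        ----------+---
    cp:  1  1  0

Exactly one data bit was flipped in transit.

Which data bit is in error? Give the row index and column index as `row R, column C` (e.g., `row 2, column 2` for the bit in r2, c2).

row 0, column 0

Recompute each row's even parity and compare to rp:
  r0: data parity 0, sent rp 1 → mismatch
  r1: data parity 1, sent rp 1 → ok
  r2: data parity 1, sent rp 1 → ok
  r3: data parity 1, sent rp 1 → ok
  r4: data parity 0, sent rp 0 → ok
Recompute each column's even parity and compare to cp:
  c0: data parity 0, sent cp 1 → mismatch
  c1: data parity 1, sent cp 1 → ok
  c2: data parity 0, sent cp 0 → ok
Exactly one row (r0) and one column (c0) fail → the flipped bit is at their intersection.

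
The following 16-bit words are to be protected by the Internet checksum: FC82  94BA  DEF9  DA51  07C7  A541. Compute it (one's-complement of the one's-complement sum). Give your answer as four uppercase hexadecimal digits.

One's-complement addition (fold any carry out of bit 15 back into bit 0):
  0xFC82 + 0x94BA = 0x1913C → wrap carry → 0x913D
  0x913D + 0xDEF9 = 0x17036 → wrap carry → 0x7037
  0x7037 + 0xDA51 = 0x14A88 → wrap carry → 0x4A89
  0x4A89 + 0x07C7 = 0x05250
  0x5250 + 0xA541 = 0x0F791
One's-complement sum = 0xF791.
Checksum = ~0xF791 & 0xFFFF = 0x086E.

086E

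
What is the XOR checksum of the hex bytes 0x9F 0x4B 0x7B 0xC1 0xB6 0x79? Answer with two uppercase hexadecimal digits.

XOR the bytes together:
  start with 0x9F
  0x9F ⊕ 0x4B = 0xD4
  0xD4 ⊕ 0x7B = 0xAF
  0xAF ⊕ 0xC1 = 0x6E
  0x6E ⊕ 0xB6 = 0xD8
  0xD8 ⊕ 0x79 = 0xA1

A1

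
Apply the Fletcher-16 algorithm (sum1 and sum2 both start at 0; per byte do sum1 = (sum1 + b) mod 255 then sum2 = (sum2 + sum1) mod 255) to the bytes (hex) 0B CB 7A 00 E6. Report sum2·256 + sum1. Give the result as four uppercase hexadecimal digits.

BC38

Running sums (mod 255):
  after byte 0 (0B): sum1=11, sum2=11
  after byte 1 (CB): sum1=214, sum2=225
  after byte 2 (7A): sum1=81, sum2=51
  after byte 3 (00): sum1=81, sum2=132
  after byte 4 (E6): sum1=56, sum2=188
Checksum = sum2·256 + sum1 = 188·256 + 56 = 48184 = 0xBC38.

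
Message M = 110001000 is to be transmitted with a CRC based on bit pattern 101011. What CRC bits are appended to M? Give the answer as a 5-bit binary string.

01011

Append 5 zeros: 11000100000000. Divide by 101011 (XOR where the leading bit is 1):
  pos 0: 110001 XOR 101011 = 011010
  pos 1: 110100 XOR 101011 = 011111
  pos 2: 111110 XOR 101011 = 010101
  pos 3: 101010 XOR 101011 = 000001
  pos 8: 100000 XOR 101011 = 001011
Remainder (last 5 bits) = 01011. This is the CRC / FCS.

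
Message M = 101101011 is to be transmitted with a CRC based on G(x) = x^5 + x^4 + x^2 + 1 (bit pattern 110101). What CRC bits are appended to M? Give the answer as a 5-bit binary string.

11000

Append 5 zeros: 10110101100000. Divide by 110101 (XOR where the leading bit is 1):
  pos 0: 101101 XOR 110101 = 011000
  pos 1: 110000 XOR 110101 = 000101
  pos 4: 101110 XOR 110101 = 011011
  pos 5: 110110 XOR 110101 = 000011
Remainder (last 5 bits) = 11000. This is the CRC / FCS.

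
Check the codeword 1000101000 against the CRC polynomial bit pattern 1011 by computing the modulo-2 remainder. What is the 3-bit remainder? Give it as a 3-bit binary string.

000

Modulo-2 division of 1000101000 by 1011:
  pos 0: 1000 XOR 1011 = 0011
  pos 2: 1110 XOR 1011 = 0101
  pos 3: 1011 XOR 1011 = 0000
Remainder = 000 (zero — the frame passes the CRC check).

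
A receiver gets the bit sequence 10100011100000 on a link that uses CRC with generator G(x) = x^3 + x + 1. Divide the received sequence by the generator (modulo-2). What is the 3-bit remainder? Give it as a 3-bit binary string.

000

Modulo-2 division of 10100011100000 by 1011:
  pos 0: 1010 XOR 1011 = 0001
  pos 3: 1001 XOR 1011 = 0010
  pos 5: 1011 XOR 1011 = 0000
Remainder = 000 (zero — the frame passes the CRC check).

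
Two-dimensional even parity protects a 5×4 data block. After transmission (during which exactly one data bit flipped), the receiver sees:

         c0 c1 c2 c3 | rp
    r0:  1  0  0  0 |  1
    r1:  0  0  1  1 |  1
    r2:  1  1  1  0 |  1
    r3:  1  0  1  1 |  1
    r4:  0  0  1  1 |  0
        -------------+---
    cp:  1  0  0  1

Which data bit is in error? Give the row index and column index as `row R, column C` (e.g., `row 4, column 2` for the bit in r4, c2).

row 1, column 1

Recompute each row's even parity and compare to rp:
  r0: data parity 1, sent rp 1 → ok
  r1: data parity 0, sent rp 1 → mismatch
  r2: data parity 1, sent rp 1 → ok
  r3: data parity 1, sent rp 1 → ok
  r4: data parity 0, sent rp 0 → ok
Recompute each column's even parity and compare to cp:
  c0: data parity 1, sent cp 1 → ok
  c1: data parity 1, sent cp 0 → mismatch
  c2: data parity 0, sent cp 0 → ok
  c3: data parity 1, sent cp 1 → ok
Exactly one row (r1) and one column (c1) fail → the flipped bit is at their intersection.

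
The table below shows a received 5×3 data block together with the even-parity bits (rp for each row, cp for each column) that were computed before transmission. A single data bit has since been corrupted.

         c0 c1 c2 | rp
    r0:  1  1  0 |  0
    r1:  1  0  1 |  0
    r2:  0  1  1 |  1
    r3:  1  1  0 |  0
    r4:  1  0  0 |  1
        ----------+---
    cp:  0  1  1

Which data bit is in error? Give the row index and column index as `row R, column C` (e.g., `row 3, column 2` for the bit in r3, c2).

row 2, column 2

Recompute each row's even parity and compare to rp:
  r0: data parity 0, sent rp 0 → ok
  r1: data parity 0, sent rp 0 → ok
  r2: data parity 0, sent rp 1 → mismatch
  r3: data parity 0, sent rp 0 → ok
  r4: data parity 1, sent rp 1 → ok
Recompute each column's even parity and compare to cp:
  c0: data parity 0, sent cp 0 → ok
  c1: data parity 1, sent cp 1 → ok
  c2: data parity 0, sent cp 1 → mismatch
Exactly one row (r2) and one column (c2) fail → the flipped bit is at their intersection.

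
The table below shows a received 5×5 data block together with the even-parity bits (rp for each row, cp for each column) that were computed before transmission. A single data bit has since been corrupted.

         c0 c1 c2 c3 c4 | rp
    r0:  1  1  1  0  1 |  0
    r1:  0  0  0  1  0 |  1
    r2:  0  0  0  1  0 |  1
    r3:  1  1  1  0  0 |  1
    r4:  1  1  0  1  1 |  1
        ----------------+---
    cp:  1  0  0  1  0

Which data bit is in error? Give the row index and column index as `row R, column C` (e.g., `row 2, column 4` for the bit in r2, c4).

row 4, column 1

Recompute each row's even parity and compare to rp:
  r0: data parity 0, sent rp 0 → ok
  r1: data parity 1, sent rp 1 → ok
  r2: data parity 1, sent rp 1 → ok
  r3: data parity 1, sent rp 1 → ok
  r4: data parity 0, sent rp 1 → mismatch
Recompute each column's even parity and compare to cp:
  c0: data parity 1, sent cp 1 → ok
  c1: data parity 1, sent cp 0 → mismatch
  c2: data parity 0, sent cp 0 → ok
  c3: data parity 1, sent cp 1 → ok
  c4: data parity 0, sent cp 0 → ok
Exactly one row (r4) and one column (c1) fail → the flipped bit is at their intersection.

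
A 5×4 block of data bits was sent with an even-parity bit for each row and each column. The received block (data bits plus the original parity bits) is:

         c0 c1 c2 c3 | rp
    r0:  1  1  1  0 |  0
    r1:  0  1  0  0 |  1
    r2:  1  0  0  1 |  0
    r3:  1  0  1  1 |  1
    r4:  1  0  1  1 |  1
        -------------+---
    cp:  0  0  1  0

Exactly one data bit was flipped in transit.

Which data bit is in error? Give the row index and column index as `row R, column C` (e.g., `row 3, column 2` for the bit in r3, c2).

Recompute each row's even parity and compare to rp:
  r0: data parity 1, sent rp 0 → mismatch
  r1: data parity 1, sent rp 1 → ok
  r2: data parity 0, sent rp 0 → ok
  r3: data parity 1, sent rp 1 → ok
  r4: data parity 1, sent rp 1 → ok
Recompute each column's even parity and compare to cp:
  c0: data parity 0, sent cp 0 → ok
  c1: data parity 0, sent cp 0 → ok
  c2: data parity 1, sent cp 1 → ok
  c3: data parity 1, sent cp 0 → mismatch
Exactly one row (r0) and one column (c3) fail → the flipped bit is at their intersection.

row 0, column 3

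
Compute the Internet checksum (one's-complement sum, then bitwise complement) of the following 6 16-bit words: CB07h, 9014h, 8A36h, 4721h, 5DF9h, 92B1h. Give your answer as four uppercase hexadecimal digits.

One's-complement addition (fold any carry out of bit 15 back into bit 0):
  0xCB07 + 0x9014 = 0x15B1B → wrap carry → 0x5B1C
  0x5B1C + 0x8A36 = 0x0E552
  0xE552 + 0x4721 = 0x12C73 → wrap carry → 0x2C74
  0x2C74 + 0x5DF9 = 0x08A6D
  0x8A6D + 0x92B1 = 0x11D1E → wrap carry → 0x1D1F
One's-complement sum = 0x1D1F.
Checksum = ~0x1D1F & 0xFFFF = 0xE2E0.

E2E0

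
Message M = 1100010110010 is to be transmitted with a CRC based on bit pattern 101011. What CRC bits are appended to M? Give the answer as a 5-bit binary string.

00101

Append 5 zeros: 110001011001000000. Divide by 101011 (XOR where the leading bit is 1):
  pos 0: 110001 XOR 101011 = 011010
  pos 1: 110100 XOR 101011 = 011111
  pos 2: 111111 XOR 101011 = 010100
  pos 3: 101001 XOR 101011 = 000010
  pos 7: 100010 XOR 101011 = 001001
  pos 9: 100100 XOR 101011 = 001111
  pos 11: 111100 XOR 101011 = 010111
  pos 12: 101110 XOR 101011 = 000101
Remainder (last 5 bits) = 00101. This is the CRC / FCS.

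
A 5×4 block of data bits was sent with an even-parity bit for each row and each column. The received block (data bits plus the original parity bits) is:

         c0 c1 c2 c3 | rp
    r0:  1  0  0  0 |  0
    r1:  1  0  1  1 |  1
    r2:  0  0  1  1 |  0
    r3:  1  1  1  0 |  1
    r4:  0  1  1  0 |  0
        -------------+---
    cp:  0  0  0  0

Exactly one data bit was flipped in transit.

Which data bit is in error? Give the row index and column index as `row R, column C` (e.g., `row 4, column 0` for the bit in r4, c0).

row 0, column 0

Recompute each row's even parity and compare to rp:
  r0: data parity 1, sent rp 0 → mismatch
  r1: data parity 1, sent rp 1 → ok
  r2: data parity 0, sent rp 0 → ok
  r3: data parity 1, sent rp 1 → ok
  r4: data parity 0, sent rp 0 → ok
Recompute each column's even parity and compare to cp:
  c0: data parity 1, sent cp 0 → mismatch
  c1: data parity 0, sent cp 0 → ok
  c2: data parity 0, sent cp 0 → ok
  c3: data parity 0, sent cp 0 → ok
Exactly one row (r0) and one column (c0) fail → the flipped bit is at their intersection.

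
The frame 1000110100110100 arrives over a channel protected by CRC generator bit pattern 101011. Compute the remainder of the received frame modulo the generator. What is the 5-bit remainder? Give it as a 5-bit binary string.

01110

Modulo-2 division of 1000110100110100 by 101011:
  pos 0: 100011 XOR 101011 = 001000
  pos 2: 100001 XOR 101011 = 001010
  pos 4: 101000 XOR 101011 = 000011
  pos 8: 111101 XOR 101011 = 010110
  pos 9: 101100 XOR 101011 = 000111
Remainder = 01110 (nonzero — an error is detected).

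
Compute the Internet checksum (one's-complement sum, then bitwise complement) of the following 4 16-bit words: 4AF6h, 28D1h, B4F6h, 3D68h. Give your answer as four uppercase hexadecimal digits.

99D9

One's-complement addition (fold any carry out of bit 15 back into bit 0):
  0x4AF6 + 0x28D1 = 0x073C7
  0x73C7 + 0xB4F6 = 0x128BD → wrap carry → 0x28BE
  0x28BE + 0x3D68 = 0x06626
One's-complement sum = 0x6626.
Checksum = ~0x6626 & 0xFFFF = 0x99D9.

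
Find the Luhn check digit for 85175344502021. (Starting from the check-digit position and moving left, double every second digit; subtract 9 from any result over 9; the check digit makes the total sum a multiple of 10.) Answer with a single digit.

Partial digits right→left: 1 2 0 2 0 5 4 4 3 5 7 1 5 8
Double every second digit counting from the check-digit position (so the 1st, 3rd, 5th, ... of the partial from the right).
  doubled (with −9 where >9): 2 0 0 8 6 5 1 → sum 22
  kept as-is: 2 2 5 4 5 1 8 → sum 27
Total = 22 + 27 = 49.
Check digit = (10 − (49 mod 10)) mod 10 = 1.

1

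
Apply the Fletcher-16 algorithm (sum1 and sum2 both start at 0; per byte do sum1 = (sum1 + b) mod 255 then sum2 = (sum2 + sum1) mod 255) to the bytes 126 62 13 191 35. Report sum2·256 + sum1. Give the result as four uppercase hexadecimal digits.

3BAC

Running sums (mod 255):
  after byte 0 (126): sum1=126, sum2=126
  after byte 1 (62): sum1=188, sum2=59
  after byte 2 (13): sum1=201, sum2=5
  after byte 3 (191): sum1=137, sum2=142
  after byte 4 (35): sum1=172, sum2=59
Checksum = sum2·256 + sum1 = 59·256 + 172 = 15276 = 0x3BAC.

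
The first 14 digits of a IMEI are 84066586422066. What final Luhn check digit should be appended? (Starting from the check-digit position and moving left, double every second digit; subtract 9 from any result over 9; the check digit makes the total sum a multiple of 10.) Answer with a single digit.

Partial digits right→left: 6 6 0 2 2 4 6 8 5 6 6 0 4 8
Double every second digit counting from the check-digit position (so the 1st, 3rd, 5th, ... of the partial from the right).
  doubled (with −9 where >9): 3 0 4 3 1 3 8 → sum 22
  kept as-is: 6 2 4 8 6 0 8 → sum 34
Total = 22 + 34 = 56.
Check digit = (10 − (56 mod 10)) mod 10 = 4.

4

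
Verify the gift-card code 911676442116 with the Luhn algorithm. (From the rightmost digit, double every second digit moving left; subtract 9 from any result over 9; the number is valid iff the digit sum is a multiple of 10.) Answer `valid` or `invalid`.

invalid

From the right, keep odd positions and double even positions (subtract 9 from any doubled value over 9):
  doubled (positions 2,4,...): 2 4 8 5 2 9 → sum 30
  kept (positions 1,3,...): 6 1 4 6 6 1 → sum 24
Total = 54.
54 mod 10 = 4, so the number is invalid.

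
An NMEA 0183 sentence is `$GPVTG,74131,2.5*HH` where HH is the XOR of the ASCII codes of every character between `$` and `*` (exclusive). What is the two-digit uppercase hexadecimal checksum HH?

XOR the ASCII codes of the payload characters:
  'G' = 0x47 → acc = 0x47
  'P' = 0x50 → acc = 0x17
  'V' = 0x56 → acc = 0x41
  'T' = 0x54 → acc = 0x15
  'G' = 0x47 → acc = 0x52
  ',' = 0x2C → acc = 0x7E
  '7' = 0x37 → acc = 0x49
  '4' = 0x34 → acc = 0x7D
  '1' = 0x31 → acc = 0x4C
  '3' = 0x33 → acc = 0x7F
  '1' = 0x31 → acc = 0x4E
  ',' = 0x2C → acc = 0x62
  '2' = 0x32 → acc = 0x50
  '.' = 0x2E → acc = 0x7E
  '5' = 0x35 → acc = 0x4B
Checksum = 0x4B.

4B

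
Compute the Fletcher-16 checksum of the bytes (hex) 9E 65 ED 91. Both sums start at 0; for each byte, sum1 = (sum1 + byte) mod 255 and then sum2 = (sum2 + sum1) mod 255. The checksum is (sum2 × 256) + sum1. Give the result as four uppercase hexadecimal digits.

1883

Running sums (mod 255):
  after byte 0 (9E): sum1=158, sum2=158
  after byte 1 (65): sum1=4, sum2=162
  after byte 2 (ED): sum1=241, sum2=148
  after byte 3 (91): sum1=131, sum2=24
Checksum = sum2·256 + sum1 = 24·256 + 131 = 6275 = 0x1883.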